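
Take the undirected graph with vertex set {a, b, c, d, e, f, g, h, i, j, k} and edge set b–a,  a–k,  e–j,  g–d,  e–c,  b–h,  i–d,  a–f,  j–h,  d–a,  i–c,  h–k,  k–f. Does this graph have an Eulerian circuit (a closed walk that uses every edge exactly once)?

Degrees: a:4, b:2, c:2, d:3, e:2, f:2, g:1, h:3, i:2, j:2, k:3
Vertices with odd degree: d, g, h, k. An Eulerian circuit requires all degrees even.

No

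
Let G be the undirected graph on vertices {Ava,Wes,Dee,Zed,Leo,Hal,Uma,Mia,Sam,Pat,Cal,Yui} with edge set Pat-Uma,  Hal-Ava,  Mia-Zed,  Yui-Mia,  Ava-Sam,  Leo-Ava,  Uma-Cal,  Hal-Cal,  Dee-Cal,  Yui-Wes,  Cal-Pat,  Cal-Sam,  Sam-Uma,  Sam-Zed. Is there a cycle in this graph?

Yes

The graph has 12 vertices, 14 edges, and 1 connected component.
Since 14 > 12 - 1, a cycle must exist; for instance Cal-Uma-Pat-Cal.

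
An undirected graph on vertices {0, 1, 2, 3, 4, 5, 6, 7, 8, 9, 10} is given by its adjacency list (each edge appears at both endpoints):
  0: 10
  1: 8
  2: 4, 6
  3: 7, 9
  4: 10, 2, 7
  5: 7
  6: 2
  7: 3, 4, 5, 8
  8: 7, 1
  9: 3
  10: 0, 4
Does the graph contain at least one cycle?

No

|V| = 11, |E| = 10, number of components = 1.
A forest on 11 vertices with 1 component has exactly 10 edges, which matches — so no cycle.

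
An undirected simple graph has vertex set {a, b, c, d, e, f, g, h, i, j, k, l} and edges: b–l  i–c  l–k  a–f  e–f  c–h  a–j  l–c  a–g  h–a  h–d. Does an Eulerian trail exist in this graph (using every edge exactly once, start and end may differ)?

Degrees: a:4, b:1, c:3, d:1, e:1, f:2, g:1, h:3, i:1, j:1, k:1, l:3
Odd-degree vertices: b, c, d, e, g, h, i, j, k, l (10 total).
An Eulerian trail requires 0 or 2 odd-degree vertices; here there are 10.

No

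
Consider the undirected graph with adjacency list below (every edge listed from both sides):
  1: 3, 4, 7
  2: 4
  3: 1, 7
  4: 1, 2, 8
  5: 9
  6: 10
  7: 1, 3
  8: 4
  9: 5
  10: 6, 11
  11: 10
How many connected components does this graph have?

3

Component: {5, 9}
Component: {6, 10, 11}
Component: {1, 2, 3, 4, 7, 8}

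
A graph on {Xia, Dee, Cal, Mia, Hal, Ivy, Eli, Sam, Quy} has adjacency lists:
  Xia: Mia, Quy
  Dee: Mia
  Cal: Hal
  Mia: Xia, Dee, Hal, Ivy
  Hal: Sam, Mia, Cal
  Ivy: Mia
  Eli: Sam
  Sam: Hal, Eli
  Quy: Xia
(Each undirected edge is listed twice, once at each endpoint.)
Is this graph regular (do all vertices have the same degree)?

No

Degrees: Xia:2, Dee:1, Cal:1, Mia:4, Hal:3, Ivy:1, Eli:1, Sam:2, Quy:1
Degrees are not all equal (e.g. deg(Dee)=1 but deg(Mia)=4); not regular.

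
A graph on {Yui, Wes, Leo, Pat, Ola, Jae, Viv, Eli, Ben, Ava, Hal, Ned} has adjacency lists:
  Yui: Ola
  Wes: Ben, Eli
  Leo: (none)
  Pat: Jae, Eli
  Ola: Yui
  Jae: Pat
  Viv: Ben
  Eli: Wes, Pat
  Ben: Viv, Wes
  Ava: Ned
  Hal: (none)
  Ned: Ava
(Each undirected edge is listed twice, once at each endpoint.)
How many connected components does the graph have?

5

Component: {Leo}
Component: {Hal}
Component: {Yui, Ola}
Component: {Ava, Ned}
Component: {Wes, Pat, Jae, Viv, Eli, Ben}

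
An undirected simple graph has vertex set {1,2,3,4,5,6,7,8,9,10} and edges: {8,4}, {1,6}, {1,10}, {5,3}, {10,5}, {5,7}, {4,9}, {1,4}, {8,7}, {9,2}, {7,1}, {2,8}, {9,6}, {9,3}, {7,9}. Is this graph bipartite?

Color {2, 3, 4, 6, 7, 10} black and {1, 5, 8, 9} white. No edge joins two same-colored vertices, so the graph is bipartite.

Yes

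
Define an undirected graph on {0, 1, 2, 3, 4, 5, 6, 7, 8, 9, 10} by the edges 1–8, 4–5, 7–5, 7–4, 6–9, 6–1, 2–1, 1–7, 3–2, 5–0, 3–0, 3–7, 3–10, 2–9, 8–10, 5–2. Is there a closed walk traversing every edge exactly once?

Yes

Degrees: 0:2, 1:4, 2:4, 3:4, 4:2, 5:4, 6:2, 7:4, 8:2, 9:2, 10:2
Every vertex has even degree and the edges form a single connected piece, so an Eulerian circuit exists.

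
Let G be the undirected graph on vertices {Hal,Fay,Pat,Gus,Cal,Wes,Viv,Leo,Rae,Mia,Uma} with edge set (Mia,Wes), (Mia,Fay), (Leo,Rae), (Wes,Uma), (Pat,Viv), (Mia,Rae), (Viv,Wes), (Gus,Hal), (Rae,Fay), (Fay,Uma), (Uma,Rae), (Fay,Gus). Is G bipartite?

No

Fay-Rae-Uma-Fay is an odd cycle (length 3), and a bipartite graph can contain only even cycles.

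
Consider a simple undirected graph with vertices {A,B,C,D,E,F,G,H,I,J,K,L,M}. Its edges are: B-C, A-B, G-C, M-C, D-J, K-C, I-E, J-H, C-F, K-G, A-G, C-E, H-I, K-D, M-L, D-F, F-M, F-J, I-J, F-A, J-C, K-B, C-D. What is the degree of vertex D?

4

Neighbors of D: C, F, J, K.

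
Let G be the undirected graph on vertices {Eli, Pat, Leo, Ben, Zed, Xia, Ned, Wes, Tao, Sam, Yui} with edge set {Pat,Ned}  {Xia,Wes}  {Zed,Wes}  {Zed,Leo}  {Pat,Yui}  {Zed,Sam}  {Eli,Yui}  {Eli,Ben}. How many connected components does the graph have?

3

Component: {Tao}
Component: {Eli, Pat, Ben, Ned, Yui}
Component: {Leo, Zed, Xia, Wes, Sam}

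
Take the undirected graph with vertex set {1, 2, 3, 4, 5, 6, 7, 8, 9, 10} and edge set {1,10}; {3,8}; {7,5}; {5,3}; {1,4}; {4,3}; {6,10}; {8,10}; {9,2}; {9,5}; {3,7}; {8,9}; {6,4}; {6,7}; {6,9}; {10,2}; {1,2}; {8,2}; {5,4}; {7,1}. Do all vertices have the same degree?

Yes

Degrees: 1:4, 2:4, 3:4, 4:4, 5:4, 6:4, 7:4, 8:4, 9:4, 10:4
All degrees equal 4; the graph is regular.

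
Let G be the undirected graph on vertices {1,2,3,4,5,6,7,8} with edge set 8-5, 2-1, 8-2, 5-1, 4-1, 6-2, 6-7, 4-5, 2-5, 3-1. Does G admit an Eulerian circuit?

No

Degrees: 1:4, 2:4, 3:1, 4:2, 5:4, 6:2, 7:1, 8:2
3, 7 have odd degree; an Eulerian circuit needs every degree to be even, so none exists.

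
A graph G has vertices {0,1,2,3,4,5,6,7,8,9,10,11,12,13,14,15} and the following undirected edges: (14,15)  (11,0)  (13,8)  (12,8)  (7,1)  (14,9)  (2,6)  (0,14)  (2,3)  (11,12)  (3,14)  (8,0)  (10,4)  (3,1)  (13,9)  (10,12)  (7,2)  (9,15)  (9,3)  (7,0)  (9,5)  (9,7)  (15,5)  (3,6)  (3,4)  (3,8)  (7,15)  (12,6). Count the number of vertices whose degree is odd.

Degrees: 0:4, 1:2, 2:3, 3:7, 4:2, 5:2, 6:3, 7:5, 8:4, 9:6, 10:2, 11:2, 12:4, 13:2, 14:4, 15:4
Odd-degree vertices: 2, 3, 6, 7.

4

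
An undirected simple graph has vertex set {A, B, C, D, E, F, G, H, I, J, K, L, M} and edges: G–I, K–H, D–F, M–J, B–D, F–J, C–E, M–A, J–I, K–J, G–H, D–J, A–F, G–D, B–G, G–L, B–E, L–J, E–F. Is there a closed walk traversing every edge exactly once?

Degrees: A:2, B:3, C:1, D:4, E:3, F:4, G:5, H:2, I:2, J:6, K:2, L:2, M:2
B, C, E, G have odd degree; an Eulerian circuit needs every degree to be even, so none exists.

No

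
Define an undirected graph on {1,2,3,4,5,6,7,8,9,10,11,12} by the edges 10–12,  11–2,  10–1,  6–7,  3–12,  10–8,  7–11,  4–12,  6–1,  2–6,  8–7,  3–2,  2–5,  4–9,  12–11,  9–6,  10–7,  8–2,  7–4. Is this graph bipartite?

No

7-8-10-7 is an odd cycle (length 3), and a bipartite graph can contain only even cycles.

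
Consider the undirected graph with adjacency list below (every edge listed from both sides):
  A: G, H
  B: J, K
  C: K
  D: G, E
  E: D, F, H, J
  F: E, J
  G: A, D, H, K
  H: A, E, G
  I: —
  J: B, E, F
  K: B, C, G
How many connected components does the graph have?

Component: {I}
Component: {A, B, C, D, E, F, G, H, J, K}

2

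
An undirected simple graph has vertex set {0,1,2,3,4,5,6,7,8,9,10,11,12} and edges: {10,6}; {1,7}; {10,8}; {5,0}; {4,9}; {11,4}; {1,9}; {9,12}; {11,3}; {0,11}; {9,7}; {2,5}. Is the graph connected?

No

Component: {6, 8, 10}
Component: {0, 1, 2, 3, 4, 5, 7, 9, 11, 12}
There are 2 separate components, so the graph is not connected.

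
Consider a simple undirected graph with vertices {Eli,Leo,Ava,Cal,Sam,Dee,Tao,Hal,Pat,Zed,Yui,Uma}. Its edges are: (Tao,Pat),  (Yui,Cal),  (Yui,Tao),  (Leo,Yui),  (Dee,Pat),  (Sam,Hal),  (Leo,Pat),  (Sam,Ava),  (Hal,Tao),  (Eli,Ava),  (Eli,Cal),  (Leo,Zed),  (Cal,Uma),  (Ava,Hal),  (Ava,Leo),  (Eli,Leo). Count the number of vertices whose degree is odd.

10

Degrees: Eli:3, Leo:5, Ava:4, Cal:3, Sam:2, Dee:1, Tao:3, Hal:3, Pat:3, Zed:1, Yui:3, Uma:1
Odd-degree vertices: Eli, Leo, Cal, Dee, Tao, Hal, Pat, Zed, Yui, Uma.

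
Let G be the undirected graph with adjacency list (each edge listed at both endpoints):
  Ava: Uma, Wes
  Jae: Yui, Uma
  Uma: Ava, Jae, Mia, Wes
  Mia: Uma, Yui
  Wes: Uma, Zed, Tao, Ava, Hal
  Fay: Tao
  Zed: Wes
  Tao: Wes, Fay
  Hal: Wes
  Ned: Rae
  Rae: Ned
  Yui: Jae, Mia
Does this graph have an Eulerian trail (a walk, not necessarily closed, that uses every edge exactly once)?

Degrees: Ava:2, Jae:2, Uma:4, Mia:2, Wes:5, Fay:1, Zed:1, Tao:2, Hal:1, Ned:1, Rae:1, Yui:2
Odd-degree vertices: Wes, Fay, Zed, Hal, Ned, Rae (6 total).
With 6 odd-degree vertices (more than two), no single trail can use every edge.

No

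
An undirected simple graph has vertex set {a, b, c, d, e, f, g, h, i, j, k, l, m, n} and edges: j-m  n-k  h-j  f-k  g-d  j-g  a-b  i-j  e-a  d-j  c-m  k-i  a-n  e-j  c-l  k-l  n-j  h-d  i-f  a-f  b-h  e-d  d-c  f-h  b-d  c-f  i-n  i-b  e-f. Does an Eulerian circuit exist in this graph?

No

Degrees: a:4, b:4, c:4, d:6, e:4, f:6, g:2, h:4, i:5, j:7, k:4, l:2, m:2, n:4
Vertices with odd degree: i, j. An Eulerian circuit requires all degrees even.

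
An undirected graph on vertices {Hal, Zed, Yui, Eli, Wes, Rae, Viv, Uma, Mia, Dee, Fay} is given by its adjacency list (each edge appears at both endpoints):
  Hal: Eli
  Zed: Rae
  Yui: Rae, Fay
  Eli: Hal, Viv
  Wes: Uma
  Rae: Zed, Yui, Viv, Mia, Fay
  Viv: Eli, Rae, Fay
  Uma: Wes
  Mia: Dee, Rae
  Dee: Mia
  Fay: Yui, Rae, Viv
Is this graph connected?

No

Component: {Wes, Uma}
Component: {Hal, Zed, Yui, Eli, Rae, Viv, Mia, Dee, Fay}
There are 2 separate components, so the graph is not connected.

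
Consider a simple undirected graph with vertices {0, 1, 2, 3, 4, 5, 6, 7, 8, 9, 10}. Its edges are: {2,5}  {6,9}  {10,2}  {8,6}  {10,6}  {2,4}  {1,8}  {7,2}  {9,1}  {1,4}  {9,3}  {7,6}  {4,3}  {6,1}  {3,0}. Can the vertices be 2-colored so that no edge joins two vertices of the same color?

No

8-1-6-8 is an odd cycle (length 3), and a bipartite graph can contain only even cycles.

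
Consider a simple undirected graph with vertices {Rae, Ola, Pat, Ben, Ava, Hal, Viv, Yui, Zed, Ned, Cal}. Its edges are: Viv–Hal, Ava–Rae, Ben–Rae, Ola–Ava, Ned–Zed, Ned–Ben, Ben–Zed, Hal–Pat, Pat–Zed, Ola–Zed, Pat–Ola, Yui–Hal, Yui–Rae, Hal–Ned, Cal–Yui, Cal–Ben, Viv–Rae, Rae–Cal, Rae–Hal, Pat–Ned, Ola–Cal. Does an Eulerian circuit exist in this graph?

Degrees: Rae:6, Ola:4, Pat:4, Ben:4, Ava:2, Hal:5, Viv:2, Yui:3, Zed:4, Ned:4, Cal:4
Vertices with odd degree: Hal, Yui. An Eulerian circuit requires all degrees even.

No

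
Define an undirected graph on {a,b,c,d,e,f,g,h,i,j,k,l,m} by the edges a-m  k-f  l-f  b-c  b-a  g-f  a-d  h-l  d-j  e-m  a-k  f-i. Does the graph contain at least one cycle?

No

The graph has 13 vertices, 12 edges, and 1 connected component.
A forest on 13 vertices with 1 component has exactly 12 edges, which matches — so no cycle.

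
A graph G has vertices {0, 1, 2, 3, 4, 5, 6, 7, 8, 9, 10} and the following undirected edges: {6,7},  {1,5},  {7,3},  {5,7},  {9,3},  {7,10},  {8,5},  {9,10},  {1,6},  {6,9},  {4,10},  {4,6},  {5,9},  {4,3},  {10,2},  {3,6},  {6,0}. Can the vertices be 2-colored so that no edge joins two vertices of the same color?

No

The cycle 6-3-9-6 has length 3, which is odd, so the graph is not bipartite.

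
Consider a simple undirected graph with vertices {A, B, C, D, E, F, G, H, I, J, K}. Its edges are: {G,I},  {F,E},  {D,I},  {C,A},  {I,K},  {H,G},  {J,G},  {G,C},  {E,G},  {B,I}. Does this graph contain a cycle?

No

|V| = 11, |E| = 10, number of components = 1.
A forest on 11 vertices with 1 component has exactly 10 edges, which matches — so no cycle.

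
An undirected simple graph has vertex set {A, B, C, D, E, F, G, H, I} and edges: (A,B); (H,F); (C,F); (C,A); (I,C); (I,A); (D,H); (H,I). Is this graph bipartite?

No

The cycle A-C-I-A has length 3, which is odd, so the graph is not bipartite.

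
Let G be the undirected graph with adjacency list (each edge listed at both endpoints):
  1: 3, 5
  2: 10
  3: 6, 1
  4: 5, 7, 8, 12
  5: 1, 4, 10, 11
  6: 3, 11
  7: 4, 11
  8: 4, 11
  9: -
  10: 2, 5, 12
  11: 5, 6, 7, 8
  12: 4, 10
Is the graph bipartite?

No

The cycle 5-1-3-6-11-5 has length 5, which is odd, so the graph is not bipartite.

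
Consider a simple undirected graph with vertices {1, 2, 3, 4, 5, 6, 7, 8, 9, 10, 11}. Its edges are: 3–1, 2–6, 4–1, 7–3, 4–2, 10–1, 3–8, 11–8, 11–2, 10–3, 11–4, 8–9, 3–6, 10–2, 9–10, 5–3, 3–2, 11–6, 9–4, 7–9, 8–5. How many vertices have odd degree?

Degrees: 1:3, 2:5, 3:7, 4:4, 5:2, 6:3, 7:2, 8:4, 9:4, 10:4, 11:4
Odd-degree vertices: 1, 2, 3, 6.

4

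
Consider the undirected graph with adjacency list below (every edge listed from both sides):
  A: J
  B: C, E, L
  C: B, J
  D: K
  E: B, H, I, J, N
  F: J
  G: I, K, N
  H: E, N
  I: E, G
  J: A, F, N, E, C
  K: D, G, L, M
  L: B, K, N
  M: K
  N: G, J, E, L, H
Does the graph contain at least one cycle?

The graph has 14 vertices, 19 edges, and 1 connected component.
Since 19 > 14 - 1, a cycle must exist; for instance J-E-H-N-J.

Yes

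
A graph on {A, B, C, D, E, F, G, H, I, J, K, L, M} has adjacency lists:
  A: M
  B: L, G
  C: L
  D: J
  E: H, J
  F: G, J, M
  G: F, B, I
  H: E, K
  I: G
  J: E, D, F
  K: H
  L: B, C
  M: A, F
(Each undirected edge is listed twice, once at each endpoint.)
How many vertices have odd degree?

8

Degrees: A:1, B:2, C:1, D:1, E:2, F:3, G:3, H:2, I:1, J:3, K:1, L:2, M:2
Odd-degree vertices: A, C, D, F, G, I, J, K.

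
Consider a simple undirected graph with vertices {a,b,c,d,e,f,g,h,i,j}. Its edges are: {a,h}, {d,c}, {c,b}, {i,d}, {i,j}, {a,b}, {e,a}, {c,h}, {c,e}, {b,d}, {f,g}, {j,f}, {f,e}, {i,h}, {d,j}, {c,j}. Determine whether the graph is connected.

Starting from a and exploring outward reaches every vertex (a, b, e, h, c, d, f, i, j, g); the graph is connected.

Yes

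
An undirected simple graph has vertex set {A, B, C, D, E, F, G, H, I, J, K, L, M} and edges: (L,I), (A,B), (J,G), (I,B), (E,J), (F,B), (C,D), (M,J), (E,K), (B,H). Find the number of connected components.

Component: {C, D}
Component: {E, G, J, K, M}
Component: {A, B, F, H, I, L}

3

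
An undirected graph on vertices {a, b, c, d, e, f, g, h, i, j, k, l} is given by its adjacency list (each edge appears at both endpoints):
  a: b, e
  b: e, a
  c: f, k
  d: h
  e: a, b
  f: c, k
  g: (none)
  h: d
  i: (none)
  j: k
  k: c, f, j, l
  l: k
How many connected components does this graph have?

Component: {g}
Component: {i}
Component: {d, h}
Component: {a, b, e}
Component: {c, f, j, k, l}

5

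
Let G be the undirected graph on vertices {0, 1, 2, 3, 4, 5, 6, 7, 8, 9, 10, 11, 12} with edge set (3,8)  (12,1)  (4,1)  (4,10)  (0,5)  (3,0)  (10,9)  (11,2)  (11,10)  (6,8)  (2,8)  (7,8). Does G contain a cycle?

No

The graph has 13 vertices, 12 edges, and 1 connected component.
Since 12 = 13 - 1, the graph is a forest and contains no cycle.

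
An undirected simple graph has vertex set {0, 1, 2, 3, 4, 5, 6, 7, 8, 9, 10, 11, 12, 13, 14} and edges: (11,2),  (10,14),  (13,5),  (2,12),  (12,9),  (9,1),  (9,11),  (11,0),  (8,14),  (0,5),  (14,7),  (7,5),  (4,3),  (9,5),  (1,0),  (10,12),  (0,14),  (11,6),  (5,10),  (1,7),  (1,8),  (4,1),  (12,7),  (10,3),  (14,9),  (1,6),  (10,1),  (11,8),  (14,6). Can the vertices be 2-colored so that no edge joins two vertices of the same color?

Yes

A valid 2-coloring puts {1, 3, 5, 11, 12, 14} on one side and {0, 2, 4, 6, 7, 8, 9, 10, 13} on the other; every edge crosses between the two sides.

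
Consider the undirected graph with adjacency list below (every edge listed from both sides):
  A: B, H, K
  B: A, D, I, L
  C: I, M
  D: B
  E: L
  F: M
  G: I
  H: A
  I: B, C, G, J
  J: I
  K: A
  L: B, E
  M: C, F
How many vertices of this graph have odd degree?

8

Degrees: A:3, B:4, C:2, D:1, E:1, F:1, G:1, H:1, I:4, J:1, K:1, L:2, M:2
Odd-degree vertices: A, D, E, F, G, H, J, K.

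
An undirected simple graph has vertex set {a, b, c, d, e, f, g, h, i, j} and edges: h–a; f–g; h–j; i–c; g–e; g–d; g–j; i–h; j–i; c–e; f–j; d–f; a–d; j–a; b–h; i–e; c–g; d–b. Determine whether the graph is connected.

Yes

A breadth-first search from a visits a, d, j, h, b, f, g, i, e, c — all 10 vertices — so the graph is connected.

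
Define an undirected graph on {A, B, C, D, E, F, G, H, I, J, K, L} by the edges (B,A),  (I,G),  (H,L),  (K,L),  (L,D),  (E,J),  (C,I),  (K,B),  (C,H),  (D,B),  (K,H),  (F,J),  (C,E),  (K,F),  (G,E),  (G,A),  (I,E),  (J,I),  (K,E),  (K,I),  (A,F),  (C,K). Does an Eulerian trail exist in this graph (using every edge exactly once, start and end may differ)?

Degrees: A:3, B:3, C:4, D:2, E:5, F:3, G:3, H:3, I:5, J:3, K:7, L:3
Odd-degree vertices: A, B, E, F, G, H, I, J, K, L (10 total).
With 10 odd-degree vertices (more than two), no single trail can use every edge.

No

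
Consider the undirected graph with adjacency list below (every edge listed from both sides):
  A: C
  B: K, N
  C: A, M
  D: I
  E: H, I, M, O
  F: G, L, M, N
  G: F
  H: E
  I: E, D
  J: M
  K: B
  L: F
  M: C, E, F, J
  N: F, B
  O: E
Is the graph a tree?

Yes

The graph has 15 vertices and 14 edges.
It is connected with exactly 14 edges, hence acyclic — it is a tree.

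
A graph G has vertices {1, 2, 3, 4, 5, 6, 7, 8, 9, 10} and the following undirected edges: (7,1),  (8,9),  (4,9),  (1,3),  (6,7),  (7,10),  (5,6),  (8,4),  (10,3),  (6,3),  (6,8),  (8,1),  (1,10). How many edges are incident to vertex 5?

1

Neighbors of 5: 6.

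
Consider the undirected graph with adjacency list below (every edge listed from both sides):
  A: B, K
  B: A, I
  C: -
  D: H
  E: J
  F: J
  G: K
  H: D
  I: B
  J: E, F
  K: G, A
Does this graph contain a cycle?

|V| = 11, |E| = 7, number of components = 4.
Since 7 = 11 - 4, the graph is a forest and contains no cycle.

No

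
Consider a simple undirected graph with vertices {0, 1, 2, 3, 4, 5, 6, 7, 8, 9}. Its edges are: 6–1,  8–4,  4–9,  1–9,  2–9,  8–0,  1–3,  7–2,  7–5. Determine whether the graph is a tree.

|V| = 10, |E| = 9.
It is connected with exactly 9 edges, hence acyclic — it is a tree.

Yes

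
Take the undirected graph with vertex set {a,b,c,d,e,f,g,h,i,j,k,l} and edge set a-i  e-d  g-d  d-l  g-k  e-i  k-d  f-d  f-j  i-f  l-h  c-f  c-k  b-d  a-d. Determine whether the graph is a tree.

No

The graph has 12 vertices and 15 edges.
Connected but with 15 > 11 edges, so it has a cycle and is not a tree.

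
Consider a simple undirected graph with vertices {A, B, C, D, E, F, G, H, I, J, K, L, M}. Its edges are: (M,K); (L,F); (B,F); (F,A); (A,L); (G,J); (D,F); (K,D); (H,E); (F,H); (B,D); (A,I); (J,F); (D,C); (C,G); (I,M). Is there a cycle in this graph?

The graph has 13 vertices, 16 edges, and 1 connected component.
One cycle is F-D-C-G-J-F.

Yes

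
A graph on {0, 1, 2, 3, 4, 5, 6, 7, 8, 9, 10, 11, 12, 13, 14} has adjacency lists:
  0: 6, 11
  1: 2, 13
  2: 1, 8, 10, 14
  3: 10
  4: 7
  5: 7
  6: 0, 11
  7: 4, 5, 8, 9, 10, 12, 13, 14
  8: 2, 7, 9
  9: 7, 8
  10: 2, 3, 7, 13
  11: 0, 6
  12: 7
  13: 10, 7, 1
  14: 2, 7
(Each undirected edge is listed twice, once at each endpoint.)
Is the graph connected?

Component: {0, 6, 11}
Component: {1, 2, 3, 4, 5, 7, 8, 9, 10, 12, 13, 14}
No edge joins these 2 groups, so the graph is disconnected.

No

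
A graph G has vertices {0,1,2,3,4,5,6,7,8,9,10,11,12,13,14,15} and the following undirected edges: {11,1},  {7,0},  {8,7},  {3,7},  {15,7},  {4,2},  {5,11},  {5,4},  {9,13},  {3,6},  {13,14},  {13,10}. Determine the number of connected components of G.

4

Component: {12}
Component: {9, 10, 13, 14}
Component: {1, 2, 4, 5, 11}
Component: {0, 3, 6, 7, 8, 15}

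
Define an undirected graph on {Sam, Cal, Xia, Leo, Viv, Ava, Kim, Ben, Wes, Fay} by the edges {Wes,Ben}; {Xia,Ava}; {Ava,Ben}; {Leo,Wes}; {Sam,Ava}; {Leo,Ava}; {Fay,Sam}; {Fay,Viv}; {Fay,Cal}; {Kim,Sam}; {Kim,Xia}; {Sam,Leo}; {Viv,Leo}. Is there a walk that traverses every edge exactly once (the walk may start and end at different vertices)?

Yes

Degrees: Sam:4, Cal:1, Xia:2, Leo:4, Viv:2, Ava:4, Kim:2, Ben:2, Wes:2, Fay:3
Odd-degree vertices: Cal, Fay (2 total).
The non-isolated vertices are connected and exactly 2 have odd degree, so an Eulerian trail exists (from Cal to Fay).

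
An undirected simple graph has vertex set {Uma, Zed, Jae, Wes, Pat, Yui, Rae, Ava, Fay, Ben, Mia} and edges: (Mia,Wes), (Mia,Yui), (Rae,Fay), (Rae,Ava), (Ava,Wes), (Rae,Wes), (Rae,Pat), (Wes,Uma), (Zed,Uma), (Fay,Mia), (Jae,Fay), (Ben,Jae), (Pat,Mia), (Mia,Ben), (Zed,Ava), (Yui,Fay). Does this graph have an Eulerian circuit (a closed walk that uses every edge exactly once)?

Degrees: Uma:2, Zed:2, Jae:2, Wes:4, Pat:2, Yui:2, Rae:4, Ava:3, Fay:4, Ben:2, Mia:5
Vertices with odd degree: Ava, Mia. An Eulerian circuit requires all degrees even.

No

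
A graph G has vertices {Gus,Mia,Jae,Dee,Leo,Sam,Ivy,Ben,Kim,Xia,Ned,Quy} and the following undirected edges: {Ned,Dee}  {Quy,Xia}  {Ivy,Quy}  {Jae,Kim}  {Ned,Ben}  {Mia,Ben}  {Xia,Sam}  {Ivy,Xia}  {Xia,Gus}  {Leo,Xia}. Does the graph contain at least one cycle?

|V| = 12, |E| = 10, number of components = 3.
One cycle is Xia-Quy-Ivy-Xia.

Yes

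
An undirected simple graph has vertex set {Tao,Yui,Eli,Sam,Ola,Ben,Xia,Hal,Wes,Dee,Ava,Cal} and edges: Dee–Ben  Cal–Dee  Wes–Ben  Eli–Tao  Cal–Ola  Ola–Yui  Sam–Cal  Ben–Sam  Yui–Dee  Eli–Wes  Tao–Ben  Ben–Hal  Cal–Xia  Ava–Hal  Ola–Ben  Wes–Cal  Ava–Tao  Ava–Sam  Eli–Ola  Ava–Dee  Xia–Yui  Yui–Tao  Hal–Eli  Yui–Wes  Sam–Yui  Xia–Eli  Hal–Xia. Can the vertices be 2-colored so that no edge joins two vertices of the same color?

The cycle Xia-Hal-Ben-Dee-Cal-Xia has length 5, which is odd, so the graph is not bipartite.

No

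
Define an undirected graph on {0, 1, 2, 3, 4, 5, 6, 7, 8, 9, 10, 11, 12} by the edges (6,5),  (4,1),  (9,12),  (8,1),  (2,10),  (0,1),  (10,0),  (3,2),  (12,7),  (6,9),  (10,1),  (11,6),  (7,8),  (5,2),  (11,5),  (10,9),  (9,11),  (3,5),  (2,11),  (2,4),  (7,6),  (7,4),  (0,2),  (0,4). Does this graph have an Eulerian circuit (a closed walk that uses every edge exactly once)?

Yes

Degrees: 0:4, 1:4, 2:6, 3:2, 4:4, 5:4, 6:4, 7:4, 8:2, 9:4, 10:4, 11:4, 12:2
Every vertex has even degree and the edges form a single connected piece, so an Eulerian circuit exists.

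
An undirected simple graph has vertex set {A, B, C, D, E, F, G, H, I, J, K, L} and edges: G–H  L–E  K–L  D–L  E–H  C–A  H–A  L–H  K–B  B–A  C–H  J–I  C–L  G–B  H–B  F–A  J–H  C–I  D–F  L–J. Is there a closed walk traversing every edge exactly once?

Degrees: A:4, B:4, C:4, D:2, E:2, F:2, G:2, H:7, I:2, J:3, K:2, L:6
Vertices with odd degree: H, J. An Eulerian circuit requires all degrees even.

No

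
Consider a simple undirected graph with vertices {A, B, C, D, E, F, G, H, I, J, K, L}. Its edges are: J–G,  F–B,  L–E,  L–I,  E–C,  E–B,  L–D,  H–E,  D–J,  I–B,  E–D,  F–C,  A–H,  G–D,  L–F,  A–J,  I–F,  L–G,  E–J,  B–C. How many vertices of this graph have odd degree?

4

Degrees: A:2, B:4, C:3, D:4, E:6, F:4, G:3, H:2, I:3, J:4, K:0, L:5
Odd-degree vertices: C, G, I, L.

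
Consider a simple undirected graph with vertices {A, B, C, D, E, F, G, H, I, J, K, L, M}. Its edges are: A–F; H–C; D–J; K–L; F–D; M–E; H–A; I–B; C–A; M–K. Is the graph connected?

No

Component: {G}
Component: {B, I}
Component: {E, K, L, M}
Component: {A, C, D, F, H, J}
No edge joins these 4 groups, so the graph is disconnected.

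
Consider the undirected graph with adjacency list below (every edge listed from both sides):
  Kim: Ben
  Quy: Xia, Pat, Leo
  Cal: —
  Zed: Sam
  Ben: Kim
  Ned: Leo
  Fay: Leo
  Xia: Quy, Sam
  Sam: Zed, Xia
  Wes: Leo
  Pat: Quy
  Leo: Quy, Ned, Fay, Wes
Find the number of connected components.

Component: {Cal}
Component: {Kim, Ben}
Component: {Quy, Zed, Ned, Fay, Xia, Sam, Wes, Pat, Leo}

3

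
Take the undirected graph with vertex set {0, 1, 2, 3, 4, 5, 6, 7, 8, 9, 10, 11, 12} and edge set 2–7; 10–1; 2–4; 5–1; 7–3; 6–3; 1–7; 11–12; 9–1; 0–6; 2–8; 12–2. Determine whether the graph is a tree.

The graph has 13 vertices and 12 edges.
Connected and |E| = |V| - 1, which characterizes a tree.

Yes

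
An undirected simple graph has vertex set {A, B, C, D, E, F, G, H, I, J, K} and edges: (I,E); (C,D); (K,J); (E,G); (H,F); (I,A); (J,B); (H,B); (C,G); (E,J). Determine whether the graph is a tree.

Yes

|V| = 11, |E| = 10.
It is connected with exactly 10 edges, hence acyclic — it is a tree.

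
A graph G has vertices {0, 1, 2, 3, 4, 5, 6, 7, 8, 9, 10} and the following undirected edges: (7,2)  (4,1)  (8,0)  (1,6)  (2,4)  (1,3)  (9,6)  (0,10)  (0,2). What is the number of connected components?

2

Component: {5}
Component: {0, 1, 2, 3, 4, 6, 7, 8, 9, 10}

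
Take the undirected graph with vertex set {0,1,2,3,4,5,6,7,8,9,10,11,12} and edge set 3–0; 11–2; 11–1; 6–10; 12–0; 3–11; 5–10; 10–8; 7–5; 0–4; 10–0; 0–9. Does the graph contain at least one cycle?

No

|V| = 13, |E| = 12, number of components = 1.
Since 12 = 13 - 1, the graph is a forest and contains no cycle.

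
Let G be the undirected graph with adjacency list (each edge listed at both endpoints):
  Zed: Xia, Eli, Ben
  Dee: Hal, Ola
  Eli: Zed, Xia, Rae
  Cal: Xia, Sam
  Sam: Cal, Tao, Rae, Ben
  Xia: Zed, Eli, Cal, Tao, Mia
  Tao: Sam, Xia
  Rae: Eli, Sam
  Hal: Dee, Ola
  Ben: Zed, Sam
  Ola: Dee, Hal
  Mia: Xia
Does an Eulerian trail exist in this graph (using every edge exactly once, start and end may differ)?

No

Degrees: Zed:3, Dee:2, Eli:3, Cal:2, Sam:4, Xia:5, Tao:2, Rae:2, Hal:2, Ben:2, Ola:2, Mia:1
Odd-degree vertices: Zed, Eli, Xia, Mia (4 total).
An Eulerian trail requires 0 or 2 odd-degree vertices; here there are 4.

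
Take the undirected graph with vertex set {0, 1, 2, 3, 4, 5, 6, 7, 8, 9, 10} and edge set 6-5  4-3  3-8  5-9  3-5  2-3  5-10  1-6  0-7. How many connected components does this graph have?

Component: {0, 7}
Component: {1, 2, 3, 4, 5, 6, 8, 9, 10}

2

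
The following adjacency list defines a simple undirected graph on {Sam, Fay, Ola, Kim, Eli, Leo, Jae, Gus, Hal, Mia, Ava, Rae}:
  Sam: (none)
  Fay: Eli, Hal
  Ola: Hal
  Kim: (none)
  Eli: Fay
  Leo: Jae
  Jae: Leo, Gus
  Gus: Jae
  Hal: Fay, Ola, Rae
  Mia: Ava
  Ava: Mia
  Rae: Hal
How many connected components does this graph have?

Component: {Sam}
Component: {Kim}
Component: {Mia, Ava}
Component: {Leo, Jae, Gus}
Component: {Fay, Ola, Eli, Hal, Rae}

5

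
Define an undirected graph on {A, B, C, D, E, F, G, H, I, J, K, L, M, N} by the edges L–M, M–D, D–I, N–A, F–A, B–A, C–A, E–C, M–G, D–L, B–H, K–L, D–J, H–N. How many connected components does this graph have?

2

Component: {A, B, C, E, F, H, N}
Component: {D, G, I, J, K, L, M}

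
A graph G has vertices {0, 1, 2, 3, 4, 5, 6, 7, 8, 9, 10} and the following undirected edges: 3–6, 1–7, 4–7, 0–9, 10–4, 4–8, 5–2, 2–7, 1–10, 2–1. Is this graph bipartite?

The cycle 1-2-7-1 has length 3, which is odd, so the graph is not bipartite.

No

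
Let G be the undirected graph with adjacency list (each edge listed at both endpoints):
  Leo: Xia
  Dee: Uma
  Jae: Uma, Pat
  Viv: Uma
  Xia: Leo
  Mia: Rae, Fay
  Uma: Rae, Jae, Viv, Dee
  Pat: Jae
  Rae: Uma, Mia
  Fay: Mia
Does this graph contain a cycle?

No

The graph has 10 vertices, 8 edges, and 2 connected components.
A forest on 10 vertices with 2 components has exactly 8 edges, which matches — so no cycle.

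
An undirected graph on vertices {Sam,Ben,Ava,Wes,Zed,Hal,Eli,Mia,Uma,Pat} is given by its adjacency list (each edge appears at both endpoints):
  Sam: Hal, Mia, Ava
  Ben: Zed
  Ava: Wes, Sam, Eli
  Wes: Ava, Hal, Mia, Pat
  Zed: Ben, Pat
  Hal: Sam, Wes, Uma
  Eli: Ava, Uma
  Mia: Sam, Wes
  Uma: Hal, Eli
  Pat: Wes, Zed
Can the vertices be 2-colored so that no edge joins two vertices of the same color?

Hal-Uma-Eli-Ava-Wes-Hal is an odd cycle (length 5), and a bipartite graph can contain only even cycles.

No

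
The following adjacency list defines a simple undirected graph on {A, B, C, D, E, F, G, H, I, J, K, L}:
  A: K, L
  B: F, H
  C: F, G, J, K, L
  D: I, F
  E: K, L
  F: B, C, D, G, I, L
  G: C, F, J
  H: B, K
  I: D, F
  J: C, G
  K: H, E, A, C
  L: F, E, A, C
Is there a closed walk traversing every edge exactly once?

No

Degrees: A:2, B:2, C:5, D:2, E:2, F:6, G:3, H:2, I:2, J:2, K:4, L:4
Vertices with odd degree: C, G. An Eulerian circuit requires all degrees even.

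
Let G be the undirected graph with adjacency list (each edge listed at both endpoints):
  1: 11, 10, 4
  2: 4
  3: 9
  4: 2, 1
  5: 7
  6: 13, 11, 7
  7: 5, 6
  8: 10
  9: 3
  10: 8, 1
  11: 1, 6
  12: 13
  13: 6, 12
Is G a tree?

No

|V| = 13, |E| = 11.
It is not connected, so it is not a tree.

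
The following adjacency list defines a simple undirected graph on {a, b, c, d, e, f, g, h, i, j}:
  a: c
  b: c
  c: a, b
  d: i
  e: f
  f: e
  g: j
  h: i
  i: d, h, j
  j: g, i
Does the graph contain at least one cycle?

|V| = 10, |E| = 7, number of components = 3.
A forest on 10 vertices with 3 components has exactly 7 edges, which matches — so no cycle.

No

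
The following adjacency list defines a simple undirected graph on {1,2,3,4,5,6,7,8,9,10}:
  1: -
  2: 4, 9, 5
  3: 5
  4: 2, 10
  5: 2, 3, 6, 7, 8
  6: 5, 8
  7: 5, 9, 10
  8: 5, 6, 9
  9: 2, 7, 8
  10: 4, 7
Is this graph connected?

Component: {1}
Component: {2, 3, 4, 5, 6, 7, 8, 9, 10}
There are 2 separate components, so the graph is not connected.

No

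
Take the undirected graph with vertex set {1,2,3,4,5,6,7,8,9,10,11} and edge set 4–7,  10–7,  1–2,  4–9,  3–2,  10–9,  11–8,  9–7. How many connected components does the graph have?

5

Component: {5}
Component: {6}
Component: {8, 11}
Component: {1, 2, 3}
Component: {4, 7, 9, 10}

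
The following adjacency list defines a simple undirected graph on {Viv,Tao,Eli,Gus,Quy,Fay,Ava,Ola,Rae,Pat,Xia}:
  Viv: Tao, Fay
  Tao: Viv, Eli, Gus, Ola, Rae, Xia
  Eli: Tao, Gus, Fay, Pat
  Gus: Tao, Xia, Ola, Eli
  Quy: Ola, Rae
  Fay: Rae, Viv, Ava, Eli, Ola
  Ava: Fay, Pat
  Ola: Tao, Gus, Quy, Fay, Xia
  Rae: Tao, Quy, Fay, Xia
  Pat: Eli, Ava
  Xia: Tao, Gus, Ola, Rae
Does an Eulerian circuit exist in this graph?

Degrees: Viv:2, Tao:6, Eli:4, Gus:4, Quy:2, Fay:5, Ava:2, Ola:5, Rae:4, Pat:2, Xia:4
Fay, Ola have odd degree; an Eulerian circuit needs every degree to be even, so none exists.

No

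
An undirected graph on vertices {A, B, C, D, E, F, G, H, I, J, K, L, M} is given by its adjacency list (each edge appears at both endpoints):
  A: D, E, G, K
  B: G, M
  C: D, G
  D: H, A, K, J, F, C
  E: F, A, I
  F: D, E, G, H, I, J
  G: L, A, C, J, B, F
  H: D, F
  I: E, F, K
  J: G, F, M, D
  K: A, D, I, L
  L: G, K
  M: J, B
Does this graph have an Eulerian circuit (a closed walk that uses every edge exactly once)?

Degrees: A:4, B:2, C:2, D:6, E:3, F:6, G:6, H:2, I:3, J:4, K:4, L:2, M:2
Vertices with odd degree: E, I. An Eulerian circuit requires all degrees even.

No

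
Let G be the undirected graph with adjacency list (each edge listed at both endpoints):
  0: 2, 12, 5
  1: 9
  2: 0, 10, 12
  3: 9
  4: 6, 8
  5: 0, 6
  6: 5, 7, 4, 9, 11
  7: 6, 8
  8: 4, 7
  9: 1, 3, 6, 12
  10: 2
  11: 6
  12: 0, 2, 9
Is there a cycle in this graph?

|V| = 13, |E| = 15, number of components = 1.
Since 15 > 13 - 1, a cycle must exist; for instance 0-5-6-9-12-0.

Yes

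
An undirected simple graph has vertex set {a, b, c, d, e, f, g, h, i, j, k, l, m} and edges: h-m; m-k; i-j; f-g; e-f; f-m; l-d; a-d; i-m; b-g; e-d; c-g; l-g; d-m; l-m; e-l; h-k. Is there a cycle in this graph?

The graph has 13 vertices, 17 edges, and 1 connected component.
Since 17 > 13 - 1, a cycle must exist; for instance l-g-f-e-l.

Yes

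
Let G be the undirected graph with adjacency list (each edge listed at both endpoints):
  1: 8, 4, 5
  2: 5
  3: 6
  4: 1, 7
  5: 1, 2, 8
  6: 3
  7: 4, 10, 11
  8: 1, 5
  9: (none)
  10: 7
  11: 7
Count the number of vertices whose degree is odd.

Degrees: 1:3, 2:1, 3:1, 4:2, 5:3, 6:1, 7:3, 8:2, 9:0, 10:1, 11:1
Odd-degree vertices: 1, 2, 3, 5, 6, 7, 10, 11.

8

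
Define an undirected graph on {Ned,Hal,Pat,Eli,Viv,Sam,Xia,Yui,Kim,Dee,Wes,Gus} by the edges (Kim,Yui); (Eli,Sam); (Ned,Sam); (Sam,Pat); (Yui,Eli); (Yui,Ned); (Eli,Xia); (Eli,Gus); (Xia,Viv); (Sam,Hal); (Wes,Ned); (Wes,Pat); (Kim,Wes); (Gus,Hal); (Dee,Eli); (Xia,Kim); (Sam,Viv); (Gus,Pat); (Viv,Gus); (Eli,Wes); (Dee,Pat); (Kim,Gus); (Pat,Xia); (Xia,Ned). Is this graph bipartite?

Partition the vertices as {Sam, Xia, Yui, Dee, Wes, Gus} vs {Ned, Hal, Pat, Eli, Viv, Kim}. Each listed edge has one endpoint in each part, so the graph is bipartite.

Yes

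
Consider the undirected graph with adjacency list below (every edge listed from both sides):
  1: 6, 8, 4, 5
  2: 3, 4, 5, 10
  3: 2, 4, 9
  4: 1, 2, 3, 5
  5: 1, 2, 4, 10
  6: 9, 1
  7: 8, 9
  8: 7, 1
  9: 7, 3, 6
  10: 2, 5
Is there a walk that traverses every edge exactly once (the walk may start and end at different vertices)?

Yes

Degrees: 1:4, 2:4, 3:3, 4:4, 5:4, 6:2, 7:2, 8:2, 9:3, 10:2
Odd-degree vertices: 3, 9 (2 total).
The non-isolated vertices are connected and exactly 2 have odd degree, so an Eulerian trail exists (from 3 to 9).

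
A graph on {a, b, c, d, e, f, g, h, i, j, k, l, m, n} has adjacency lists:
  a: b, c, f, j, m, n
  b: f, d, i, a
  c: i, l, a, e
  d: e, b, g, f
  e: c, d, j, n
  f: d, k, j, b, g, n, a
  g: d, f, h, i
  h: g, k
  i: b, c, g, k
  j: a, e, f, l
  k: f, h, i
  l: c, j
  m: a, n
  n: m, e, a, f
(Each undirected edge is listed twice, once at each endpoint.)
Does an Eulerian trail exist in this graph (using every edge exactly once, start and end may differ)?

Yes

Degrees: a:6, b:4, c:4, d:4, e:4, f:7, g:4, h:2, i:4, j:4, k:3, l:2, m:2, n:4
Odd-degree vertices: f, k (2 total).
With 2 odd-degree vertices and all edges in one connected piece, an Eulerian trail exists (from f to k).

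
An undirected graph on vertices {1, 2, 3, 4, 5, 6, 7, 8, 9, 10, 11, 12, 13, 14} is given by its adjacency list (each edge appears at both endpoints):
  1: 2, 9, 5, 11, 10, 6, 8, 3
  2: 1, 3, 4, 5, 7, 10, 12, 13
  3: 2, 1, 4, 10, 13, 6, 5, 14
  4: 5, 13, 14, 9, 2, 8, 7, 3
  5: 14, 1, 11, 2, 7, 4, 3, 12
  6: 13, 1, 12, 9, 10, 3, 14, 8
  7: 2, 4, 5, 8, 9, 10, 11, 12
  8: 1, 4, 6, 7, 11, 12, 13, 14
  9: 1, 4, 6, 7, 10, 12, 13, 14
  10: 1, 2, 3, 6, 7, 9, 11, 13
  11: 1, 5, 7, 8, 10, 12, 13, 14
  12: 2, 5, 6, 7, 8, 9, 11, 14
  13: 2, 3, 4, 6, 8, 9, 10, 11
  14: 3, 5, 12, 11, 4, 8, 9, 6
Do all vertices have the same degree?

Degrees: 1:8, 2:8, 3:8, 4:8, 5:8, 6:8, 7:8, 8:8, 9:8, 10:8, 11:8, 12:8, 13:8, 14:8
Every vertex has degree 8, so the graph is 8-regular.

Yes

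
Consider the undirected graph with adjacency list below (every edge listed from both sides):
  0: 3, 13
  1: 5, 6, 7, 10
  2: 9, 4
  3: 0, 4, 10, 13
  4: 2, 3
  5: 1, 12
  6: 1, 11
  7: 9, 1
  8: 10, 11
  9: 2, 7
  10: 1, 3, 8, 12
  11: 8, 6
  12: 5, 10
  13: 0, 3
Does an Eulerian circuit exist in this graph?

Degrees: 0:2, 1:4, 2:2, 3:4, 4:2, 5:2, 6:2, 7:2, 8:2, 9:2, 10:4, 11:2, 12:2, 13:2
All degrees are even and the non-isolated vertices are connected — an Eulerian circuit exists.

Yes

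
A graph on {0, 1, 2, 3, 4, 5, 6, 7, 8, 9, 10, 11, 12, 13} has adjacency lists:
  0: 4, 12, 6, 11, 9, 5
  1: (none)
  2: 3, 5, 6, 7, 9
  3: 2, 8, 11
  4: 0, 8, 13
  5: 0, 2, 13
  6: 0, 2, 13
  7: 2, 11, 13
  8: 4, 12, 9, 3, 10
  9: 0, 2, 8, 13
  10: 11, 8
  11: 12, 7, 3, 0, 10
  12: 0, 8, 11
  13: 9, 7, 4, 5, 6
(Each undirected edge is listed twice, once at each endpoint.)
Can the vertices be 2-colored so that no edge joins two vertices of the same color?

No

The cycle 12-11-0-12 has length 3, which is odd, so the graph is not bipartite.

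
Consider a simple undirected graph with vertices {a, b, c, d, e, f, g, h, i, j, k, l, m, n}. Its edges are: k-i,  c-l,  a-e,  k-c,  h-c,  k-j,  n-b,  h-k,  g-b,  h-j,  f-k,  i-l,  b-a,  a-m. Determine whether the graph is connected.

Component: {d}
Component: {a, b, e, g, m, n}
Component: {c, f, h, i, j, k, l}
There are 3 separate components, so the graph is not connected.

No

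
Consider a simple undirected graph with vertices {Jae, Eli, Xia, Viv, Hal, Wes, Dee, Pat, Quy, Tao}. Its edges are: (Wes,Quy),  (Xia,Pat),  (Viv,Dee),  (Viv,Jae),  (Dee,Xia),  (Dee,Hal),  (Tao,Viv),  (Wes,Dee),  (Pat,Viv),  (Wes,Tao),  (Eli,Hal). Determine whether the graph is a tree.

The graph has 10 vertices and 11 edges.
Connected but with 11 > 9 edges, so it has a cycle and is not a tree.

No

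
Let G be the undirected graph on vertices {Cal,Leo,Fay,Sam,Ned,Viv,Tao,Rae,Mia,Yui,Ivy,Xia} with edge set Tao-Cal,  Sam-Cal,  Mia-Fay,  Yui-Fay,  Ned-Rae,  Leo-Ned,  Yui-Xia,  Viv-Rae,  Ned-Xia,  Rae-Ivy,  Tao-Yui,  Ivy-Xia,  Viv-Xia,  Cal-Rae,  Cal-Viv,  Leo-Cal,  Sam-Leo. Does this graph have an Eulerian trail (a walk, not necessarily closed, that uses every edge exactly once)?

No

Degrees: Cal:5, Leo:3, Fay:2, Sam:2, Ned:3, Viv:3, Tao:2, Rae:4, Mia:1, Yui:3, Ivy:2, Xia:4
Odd-degree vertices: Cal, Leo, Ned, Viv, Mia, Yui (6 total).
An Eulerian trail requires 0 or 2 odd-degree vertices; here there are 6.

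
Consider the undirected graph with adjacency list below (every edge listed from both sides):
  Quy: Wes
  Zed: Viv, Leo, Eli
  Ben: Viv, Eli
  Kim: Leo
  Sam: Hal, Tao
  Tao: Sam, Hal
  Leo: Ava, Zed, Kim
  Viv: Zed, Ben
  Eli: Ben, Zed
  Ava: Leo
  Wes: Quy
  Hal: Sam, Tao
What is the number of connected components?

Component: {Quy, Wes}
Component: {Sam, Tao, Hal}
Component: {Zed, Ben, Kim, Leo, Viv, Eli, Ava}

3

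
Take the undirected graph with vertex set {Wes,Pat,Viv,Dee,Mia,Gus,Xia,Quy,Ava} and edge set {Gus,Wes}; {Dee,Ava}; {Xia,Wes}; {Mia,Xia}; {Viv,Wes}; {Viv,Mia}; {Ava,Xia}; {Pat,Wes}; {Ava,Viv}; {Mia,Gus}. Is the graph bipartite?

Yes

Color {Pat, Viv, Dee, Gus, Xia, Quy} black and {Wes, Mia, Ava} white. No edge joins two same-colored vertices, so the graph is bipartite.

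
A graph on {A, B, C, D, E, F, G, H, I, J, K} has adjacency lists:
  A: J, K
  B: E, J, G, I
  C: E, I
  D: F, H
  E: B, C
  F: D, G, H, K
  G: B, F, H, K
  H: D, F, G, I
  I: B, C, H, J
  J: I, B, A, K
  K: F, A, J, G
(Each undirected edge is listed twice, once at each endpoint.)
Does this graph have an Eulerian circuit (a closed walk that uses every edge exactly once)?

Degrees: A:2, B:4, C:2, D:2, E:2, F:4, G:4, H:4, I:4, J:4, K:4
All degrees are even and the non-isolated vertices are connected — an Eulerian circuit exists.

Yes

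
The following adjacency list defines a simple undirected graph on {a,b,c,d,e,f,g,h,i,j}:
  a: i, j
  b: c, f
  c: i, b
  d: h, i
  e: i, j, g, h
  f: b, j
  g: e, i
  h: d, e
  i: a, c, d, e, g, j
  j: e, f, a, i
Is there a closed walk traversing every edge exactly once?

Yes

Degrees: a:2, b:2, c:2, d:2, e:4, f:2, g:2, h:2, i:6, j:4
All degrees are even and the non-isolated vertices are connected — an Eulerian circuit exists.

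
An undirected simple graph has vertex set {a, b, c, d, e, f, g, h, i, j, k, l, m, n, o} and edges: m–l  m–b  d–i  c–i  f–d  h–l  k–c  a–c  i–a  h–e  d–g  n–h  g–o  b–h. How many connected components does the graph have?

Component: {j}
Component: {b, e, h, l, m, n}
Component: {a, c, d, f, g, i, k, o}

3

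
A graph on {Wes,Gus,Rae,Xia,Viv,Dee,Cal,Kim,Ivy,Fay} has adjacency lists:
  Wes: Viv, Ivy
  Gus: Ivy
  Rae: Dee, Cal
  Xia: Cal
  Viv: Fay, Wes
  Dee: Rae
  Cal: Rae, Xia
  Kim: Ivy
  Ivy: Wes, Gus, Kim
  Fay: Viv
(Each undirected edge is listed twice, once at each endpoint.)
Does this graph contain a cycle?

The graph has 10 vertices, 8 edges, and 2 connected components.
Since 8 = 10 - 2, the graph is a forest and contains no cycle.

No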